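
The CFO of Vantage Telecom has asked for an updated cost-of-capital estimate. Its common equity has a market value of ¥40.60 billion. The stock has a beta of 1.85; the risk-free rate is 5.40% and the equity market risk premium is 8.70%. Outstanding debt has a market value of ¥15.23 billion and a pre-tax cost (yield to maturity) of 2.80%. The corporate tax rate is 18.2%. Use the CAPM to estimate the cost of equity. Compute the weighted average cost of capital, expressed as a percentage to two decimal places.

Cost of equity via CAPM: Re = 5.4% + 1.85 × 8.7% = 21.4950%.
Total capital V = 40.6 + 15.23 = 55.83.
Equity: weight = 40.6/55.83 = 0.7272; cost = 21.495%.
Debt: weight = 15.23/55.83 = 0.2728; after-tax cost = 2.8% × (1 − 18.2%) = 2.2904%.
WACC = 0.7272 × 21.4950% + 0.2728 × 2.2904% = 16.2561%.

16.26%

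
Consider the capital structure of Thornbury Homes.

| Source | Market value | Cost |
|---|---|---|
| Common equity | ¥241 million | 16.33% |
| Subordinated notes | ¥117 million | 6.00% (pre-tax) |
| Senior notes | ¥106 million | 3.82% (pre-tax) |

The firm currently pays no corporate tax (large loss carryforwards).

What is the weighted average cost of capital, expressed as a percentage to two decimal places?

10.87%

Total capital V = 241 + 117 + 106 = 464.
Equity: weight = 241/464 = 0.5194; cost = 16.33%.
Subordinated notes: weight = 117/464 = 0.2522; after-tax cost = 6% × (1 − 0%) = 6.0000%.
Senior notes: weight = 106/464 = 0.2284; after-tax cost = 3.82% × (1 − 0%) = 3.8200%.
WACC = 0.5194 × 16.3300% + 0.2522 × 6.0000% + 0.2284 × 3.8200% = 10.8673%.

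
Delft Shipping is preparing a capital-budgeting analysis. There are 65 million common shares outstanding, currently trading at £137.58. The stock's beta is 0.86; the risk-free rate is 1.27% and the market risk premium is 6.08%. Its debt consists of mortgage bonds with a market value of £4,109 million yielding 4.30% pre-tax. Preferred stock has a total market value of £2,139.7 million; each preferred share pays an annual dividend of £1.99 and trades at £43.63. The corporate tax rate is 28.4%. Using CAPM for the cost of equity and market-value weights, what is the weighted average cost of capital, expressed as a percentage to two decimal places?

Cost of equity via CAPM: Re = 1.27% + 0.86 × 6.08% = 6.4988%.
Cost of preferred: Rp = 1.99 / 43.63 = 4.5611%.
Market value of equity E = 137.58 × 65m = 8942.7m.
Total capital V = 8942.7 + 2139.7 + 4109 = 15191.4.
Equity: weight = 8942.7/15191.4 = 0.5887; cost = 6.4988%.
Preferred: weight = 2139.7/15191.4 = 0.1408; cost = 4.5611%.
Mortgage bonds: weight = 4109/15191.4 = 0.2705; after-tax cost = 4.3% × (1 − 28.4%) = 3.0788%.
WACC = 0.5887 × 6.4988% + 0.1408 × 4.5611% + 0.2705 × 3.0788% = 5.3008%.

5.30%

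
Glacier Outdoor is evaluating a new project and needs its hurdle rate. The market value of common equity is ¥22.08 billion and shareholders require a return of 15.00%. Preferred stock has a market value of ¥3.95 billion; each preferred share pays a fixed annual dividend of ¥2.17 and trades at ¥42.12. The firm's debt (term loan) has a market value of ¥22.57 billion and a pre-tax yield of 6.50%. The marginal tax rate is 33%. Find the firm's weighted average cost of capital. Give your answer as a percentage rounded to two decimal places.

9.26%

Cost of preferred: Rp = 2.17 / 42.12 = 5.1519%.
Total capital V = 22.08 + 3.95 + 22.57 = 48.6.
Equity: weight = 22.08/48.6 = 0.4543; cost = 15%.
Preferred: weight = 3.95/48.6 = 0.0813; cost = 5.1519%.
Term loan: weight = 22.57/48.6 = 0.4644; after-tax cost = 6.5% × (1 − 33%) = 4.3550%.
WACC = 0.4543 × 15.0000% + 0.0813 × 5.1519% + 0.4644 × 4.3550% = 9.2560%.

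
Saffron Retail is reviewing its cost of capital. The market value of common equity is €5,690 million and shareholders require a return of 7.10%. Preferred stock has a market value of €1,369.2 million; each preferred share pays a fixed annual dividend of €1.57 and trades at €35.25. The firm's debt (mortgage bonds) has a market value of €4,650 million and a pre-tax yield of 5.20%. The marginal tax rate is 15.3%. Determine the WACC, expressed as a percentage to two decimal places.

Cost of preferred: Rp = 1.57 / 35.25 = 4.4539%.
Total capital V = 5690 + 1369.2 + 4650 = 11709.2.
Equity: weight = 5690/11709.2 = 0.4859; cost = 7.1%.
Preferred: weight = 1369.2/11709.2 = 0.1169; cost = 4.4539%.
Mortgage bonds: weight = 4650/11709.2 = 0.3971; after-tax cost = 5.2% × (1 − 15.3%) = 4.4044%.
WACC = 0.4859 × 7.1000% + 0.1169 × 4.4539% + 0.3971 × 4.4044% = 5.7201%.

5.72%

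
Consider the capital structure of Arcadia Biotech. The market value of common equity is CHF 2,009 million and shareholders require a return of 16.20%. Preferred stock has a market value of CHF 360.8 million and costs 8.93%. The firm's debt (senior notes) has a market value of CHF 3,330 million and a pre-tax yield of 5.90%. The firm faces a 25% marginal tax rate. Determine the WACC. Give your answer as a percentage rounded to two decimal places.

8.86%

Total capital V = 2009 + 360.8 + 3330 = 5699.8.
Equity: weight = 2009/5699.8 = 0.3525; cost = 16.2%.
Preferred: weight = 360.8/5699.8 = 0.0633; cost = 8.93%.
Senior notes: weight = 3330/5699.8 = 0.5842; after-tax cost = 5.9% × (1 − 25%) = 4.4250%.
WACC = 0.3525 × 16.2000% + 0.0633 × 8.9300% + 0.5842 × 4.4250% = 8.8605%.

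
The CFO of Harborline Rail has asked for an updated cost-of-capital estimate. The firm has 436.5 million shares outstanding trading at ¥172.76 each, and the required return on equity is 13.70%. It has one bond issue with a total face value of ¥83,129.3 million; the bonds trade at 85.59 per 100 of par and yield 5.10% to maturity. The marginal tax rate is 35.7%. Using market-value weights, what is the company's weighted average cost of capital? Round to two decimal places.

Market value of equity E = 172.76 × 436.5m = 75409.74m. Market value of debt D = 83129.3m × 85.59/100 = 71150.36787m.
Total capital V = 75409.74 + 71150.36787 = 146560.10787.
Equity: weight = 75409.74/146560.10787 = 0.5145; cost = 13.7%.
Bonds outstanding: weight = 71150.36787/146560.10787 = 0.4855; after-tax cost = 5.1% × (1 − 35.7%) = 3.2793%.
WACC = 0.5145 × 13.7000% + 0.4855 × 3.2793% = 8.6411%.

8.64%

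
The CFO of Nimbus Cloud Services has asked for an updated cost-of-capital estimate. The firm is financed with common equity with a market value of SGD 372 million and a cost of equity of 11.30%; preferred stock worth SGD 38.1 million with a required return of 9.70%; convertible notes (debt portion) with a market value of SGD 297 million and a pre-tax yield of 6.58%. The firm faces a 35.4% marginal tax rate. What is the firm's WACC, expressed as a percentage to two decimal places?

8.25%

Total capital V = 372 + 38.1 + 297 = 707.1.
Equity: weight = 372/707.1 = 0.5261; cost = 11.3%.
Preferred: weight = 38.1/707.1 = 0.0539; cost = 9.7%.
Convertible notes (debt portion): weight = 297/707.1 = 0.4200; after-tax cost = 6.58% × (1 − 35.4%) = 4.2507%.
WACC = 0.5261 × 11.3000% + 0.0539 × 9.7000% + 0.4200 × 4.2507% = 8.2529%.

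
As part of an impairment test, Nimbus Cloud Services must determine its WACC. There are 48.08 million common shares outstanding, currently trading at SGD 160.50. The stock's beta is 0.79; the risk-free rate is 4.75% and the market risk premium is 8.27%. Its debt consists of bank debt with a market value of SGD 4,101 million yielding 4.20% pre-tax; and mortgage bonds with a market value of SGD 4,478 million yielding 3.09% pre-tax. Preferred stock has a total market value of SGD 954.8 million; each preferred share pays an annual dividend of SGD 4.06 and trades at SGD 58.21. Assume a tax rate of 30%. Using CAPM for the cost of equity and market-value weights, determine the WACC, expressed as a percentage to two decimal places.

Cost of equity via CAPM: Re = 4.75% + 0.79 × 8.27% = 11.2833%.
Cost of preferred: Rp = 4.06 / 58.21 = 6.9747%.
Market value of equity E = 160.5 × 48.08m = 7716.84m.
Total capital V = 7716.84 + 954.8 + 4101 + 4478 = 17250.64.
Equity: weight = 7716.84/17250.64 = 0.4473; cost = 11.2833%.
Preferred: weight = 954.8/17250.64 = 0.0553; cost = 6.9747%.
Bank debt: weight = 4101/17250.64 = 0.2377; after-tax cost = 4.2% × (1 − 30%) = 2.9400%.
Mortgage bonds: weight = 4478/17250.64 = 0.2596; after-tax cost = 3.09% × (1 − 30%) = 2.1630%.
WACC = 0.4473 × 11.2833% + 0.0553 × 6.9747% + 0.2377 × 2.9400% + 0.2596 × 2.1630% = 6.6939%.

6.69%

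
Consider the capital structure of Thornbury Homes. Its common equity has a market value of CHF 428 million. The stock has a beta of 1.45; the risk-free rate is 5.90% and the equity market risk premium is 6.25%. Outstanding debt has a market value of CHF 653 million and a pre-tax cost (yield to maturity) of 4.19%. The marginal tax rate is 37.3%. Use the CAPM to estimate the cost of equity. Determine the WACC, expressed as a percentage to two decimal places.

7.51%

Cost of equity via CAPM: Re = 5.9% + 1.45 × 6.25% = 14.9625%.
Total capital V = 428 + 653 = 1081.
Equity: weight = 428/1081 = 0.3959; cost = 14.9625%.
Debt: weight = 653/1081 = 0.6041; after-tax cost = 4.19% × (1 − 37.3%) = 2.6271%.
WACC = 0.3959 × 14.9625% + 0.6041 × 2.6271% = 7.5111%.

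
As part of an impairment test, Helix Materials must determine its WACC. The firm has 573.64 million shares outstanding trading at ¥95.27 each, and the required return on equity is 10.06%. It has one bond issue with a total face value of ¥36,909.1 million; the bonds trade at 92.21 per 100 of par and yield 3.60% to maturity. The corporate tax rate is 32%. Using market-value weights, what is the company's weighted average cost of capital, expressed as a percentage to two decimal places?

7.14%

Market value of equity E = 95.27 × 573.64m = 54650.6828m. Market value of debt D = 36909.1m × 92.21/100 = 34033.88111m.
Total capital V = 54650.6828 + 34033.88111 = 88684.56391.
Equity: weight = 54650.6828/88684.56391 = 0.6162; cost = 10.06%.
Bonds outstanding: weight = 34033.88111/88684.56391 = 0.3838; after-tax cost = 3.6% × (1 − 32%) = 2.4480%.
WACC = 0.6162 × 10.0600% + 0.3838 × 2.4480% = 7.1388%.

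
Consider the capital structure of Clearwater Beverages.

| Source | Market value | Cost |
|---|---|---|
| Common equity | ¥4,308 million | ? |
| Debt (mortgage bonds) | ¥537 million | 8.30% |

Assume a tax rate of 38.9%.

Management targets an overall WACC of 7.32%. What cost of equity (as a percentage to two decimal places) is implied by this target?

Total capital V = 4308 + 537 = 4845.
Equity weight = 4308/4845 = 0.8892.
Mortgage bonds weight = 537/4845 = 0.1108.
Debt contribution = 0.1108 × 8.3% × (1 − 38.9%) = 0.5621%.
Required equity contribution = 7.32% − 0.5621% = 6.7579%.
Re = 6.7579% / 0.8892 = 7.6003%.

7.60%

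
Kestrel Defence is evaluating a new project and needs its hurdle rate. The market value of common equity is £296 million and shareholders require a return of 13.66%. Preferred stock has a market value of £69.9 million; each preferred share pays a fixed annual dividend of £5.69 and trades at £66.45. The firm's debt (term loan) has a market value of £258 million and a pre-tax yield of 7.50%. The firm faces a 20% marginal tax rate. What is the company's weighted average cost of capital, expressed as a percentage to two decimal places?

9.92%

Cost of preferred: Rp = 5.69 / 66.45 = 8.5628%.
Total capital V = 296 + 69.9 + 258 = 623.9.
Equity: weight = 296/623.9 = 0.4744; cost = 13.66%.
Preferred: weight = 69.9/623.9 = 0.1120; cost = 8.5628%.
Term loan: weight = 258/623.9 = 0.4135; after-tax cost = 7.5% × (1 − 20%) = 6.0000%.
WACC = 0.4744 × 13.6600% + 0.1120 × 8.5628% + 0.4135 × 6.0000% = 9.9213%.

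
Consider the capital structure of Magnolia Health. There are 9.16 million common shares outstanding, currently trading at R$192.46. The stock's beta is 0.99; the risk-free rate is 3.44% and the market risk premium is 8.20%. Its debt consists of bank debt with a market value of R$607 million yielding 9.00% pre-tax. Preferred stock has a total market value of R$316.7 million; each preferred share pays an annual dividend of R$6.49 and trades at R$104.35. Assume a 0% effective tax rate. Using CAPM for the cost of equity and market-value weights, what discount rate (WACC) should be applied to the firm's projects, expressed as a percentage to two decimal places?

Cost of equity via CAPM: Re = 3.44% + 0.99 × 8.2% = 11.5580%.
Cost of preferred: Rp = 6.49 / 104.35 = 6.2195%.
Market value of equity E = 192.46 × 9.16m = 1762.9336m.
Total capital V = 1762.9336 + 316.7 + 607 = 2686.6336.
Equity: weight = 1762.9336/2686.6336 = 0.6562; cost = 11.558%.
Preferred: weight = 316.7/2686.6336 = 0.1179; cost = 6.2195%.
Bank debt: weight = 607/2686.6336 = 0.2259; after-tax cost = 9% × (1 − 0%) = 9.0000%.
WACC = 0.6562 × 11.5580% + 0.1179 × 6.2195% + 0.2259 × 9.0000% = 10.3508%.

10.35%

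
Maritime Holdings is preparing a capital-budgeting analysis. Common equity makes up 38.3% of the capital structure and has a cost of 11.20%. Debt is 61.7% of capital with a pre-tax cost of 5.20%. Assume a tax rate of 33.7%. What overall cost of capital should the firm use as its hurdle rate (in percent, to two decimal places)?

After-tax cost of debt = 5.2% × (1 − 33.7%) = 3.4476%.
WACC = 0.383 × 11.2000% + 0.617 × 3.4476% = 6.4168%.

6.42%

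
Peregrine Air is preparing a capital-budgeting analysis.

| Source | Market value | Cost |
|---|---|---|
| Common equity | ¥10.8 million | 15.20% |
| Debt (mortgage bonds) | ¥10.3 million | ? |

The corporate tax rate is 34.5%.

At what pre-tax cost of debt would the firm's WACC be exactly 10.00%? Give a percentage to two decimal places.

6.94%

Total capital V = 10.8 + 10.3 = 21.1.
Equity weight = 10.8/21.1 = 0.5118.
Mortgage bonds weight = 10.3/21.1 = 0.4882.
Equity contribution = 0.5118 × 15.2% = 7.7801%.
Remaining for debt = 10.0% − 7.7801% = 2.2199%.
Rd × (1 − 34.5%) × 0.4882 = 2.2199%  ⇒  Rd = 6.9429%.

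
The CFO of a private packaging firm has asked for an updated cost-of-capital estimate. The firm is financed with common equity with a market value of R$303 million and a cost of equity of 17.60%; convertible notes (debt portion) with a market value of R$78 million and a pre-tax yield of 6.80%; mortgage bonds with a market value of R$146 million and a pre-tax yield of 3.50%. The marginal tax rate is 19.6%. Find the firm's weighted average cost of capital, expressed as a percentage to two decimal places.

11.71%

Total capital V = 303 + 78 + 146 = 527.
Equity: weight = 303/527 = 0.5750; cost = 17.6%.
Convertible notes (debt portion): weight = 78/527 = 0.1480; after-tax cost = 6.8% × (1 − 19.6%) = 5.4672%.
Mortgage bonds: weight = 146/527 = 0.2770; after-tax cost = 3.5% × (1 − 19.6%) = 2.8140%.
WACC = 0.5750 × 17.6000% + 0.1480 × 5.4672% + 0.2770 × 2.8140% = 11.7079%.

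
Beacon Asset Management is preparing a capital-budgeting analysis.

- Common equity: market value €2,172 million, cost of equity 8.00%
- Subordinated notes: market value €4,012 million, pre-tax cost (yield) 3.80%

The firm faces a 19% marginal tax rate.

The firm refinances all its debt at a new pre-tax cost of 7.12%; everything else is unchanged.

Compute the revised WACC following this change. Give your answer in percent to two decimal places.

6.55%

After the change:
Total capital V = 2172 + 4012 = 6184.
Equity: weight = 2172/6184 = 0.3512; cost = 8%.
Subordinated notes: weight = 4012/6184 = 0.6488; after-tax cost = 7.12% × (1 − 19%) = 5.7672%.
WACC = 0.3512 × 8.0000% + 0.6488 × 5.7672% = 6.5514%.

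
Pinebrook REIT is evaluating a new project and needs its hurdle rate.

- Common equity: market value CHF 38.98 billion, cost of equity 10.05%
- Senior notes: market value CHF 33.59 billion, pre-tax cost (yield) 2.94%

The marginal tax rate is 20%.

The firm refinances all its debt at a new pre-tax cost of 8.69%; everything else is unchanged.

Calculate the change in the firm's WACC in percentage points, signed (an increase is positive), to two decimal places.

Current WACC:
Total capital V = 38.98 + 33.59 = 72.57.
Equity: weight = 38.98/72.57 = 0.5371; cost = 10.05%.
Senior notes: weight = 33.59/72.57 = 0.4629; after-tax cost = 2.94% × (1 − 20%) = 2.3520%.
WACC = 0.5371 × 10.0500% + 0.4629 × 2.3520% = 6.4869%.
After the change:
Total capital V = 38.98 + 33.59 = 72.57.
Equity: weight = 38.98/72.57 = 0.5371; cost = 10.05%.
Senior notes: weight = 33.59/72.57 = 0.4629; after-tax cost = 8.69% × (1 − 20%) = 6.9520%.
WACC = 0.5371 × 10.0500% + 0.4629 × 6.9520% = 8.6160%.
Change in WACC = 8.6160% − 6.4869% = 2.1292 pp.

+2.13 pp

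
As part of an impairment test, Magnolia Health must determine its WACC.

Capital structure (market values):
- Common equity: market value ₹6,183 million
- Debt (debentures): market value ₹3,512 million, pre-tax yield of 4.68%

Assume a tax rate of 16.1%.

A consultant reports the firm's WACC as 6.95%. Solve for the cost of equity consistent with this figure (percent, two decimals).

8.67%

Total capital V = 6183 + 3512 = 9695.
Equity weight = 6183/9695 = 0.6378.
Debentures weight = 3512/9695 = 0.3622.
Debt contribution = 0.3622 × 4.68% × (1 − 16.1%) = 1.4224%.
Required equity contribution = 6.95% − 1.4224% = 5.5276%.
Re = 5.5276% / 0.6378 = 8.6674%.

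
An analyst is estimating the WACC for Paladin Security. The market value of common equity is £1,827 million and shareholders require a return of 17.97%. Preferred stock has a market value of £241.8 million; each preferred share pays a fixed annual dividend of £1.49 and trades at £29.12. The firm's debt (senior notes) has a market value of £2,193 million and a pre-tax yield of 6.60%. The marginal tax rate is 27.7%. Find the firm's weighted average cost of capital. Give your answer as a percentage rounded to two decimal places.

10.45%

Cost of preferred: Rp = 1.49 / 29.12 = 5.1168%.
Total capital V = 1827 + 241.8 + 2193 = 4261.8.
Equity: weight = 1827/4261.8 = 0.4287; cost = 17.97%.
Preferred: weight = 241.8/4261.8 = 0.0567; cost = 5.1168%.
Senior notes: weight = 2193/4261.8 = 0.5146; after-tax cost = 6.6% × (1 − 27.7%) = 4.7718%.
WACC = 0.4287 × 17.9700% + 0.0567 × 5.1168% + 0.5146 × 4.7718% = 10.4493%.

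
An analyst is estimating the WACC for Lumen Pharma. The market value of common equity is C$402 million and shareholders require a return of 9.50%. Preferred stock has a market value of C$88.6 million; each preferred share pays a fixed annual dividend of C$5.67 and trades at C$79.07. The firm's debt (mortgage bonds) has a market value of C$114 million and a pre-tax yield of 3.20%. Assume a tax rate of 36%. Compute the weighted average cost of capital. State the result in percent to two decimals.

7.75%

Cost of preferred: Rp = 5.67 / 79.07 = 7.1709%.
Total capital V = 402 + 88.6 + 114 = 604.6.
Equity: weight = 402/604.6 = 0.6649; cost = 9.5%.
Preferred: weight = 88.6/604.6 = 0.1465; cost = 7.1709%.
Mortgage bonds: weight = 114/604.6 = 0.1886; after-tax cost = 3.2% × (1 − 36%) = 2.0480%.
WACC = 0.6649 × 9.5000% + 0.1465 × 7.1709% + 0.1886 × 2.0480% = 7.7536%.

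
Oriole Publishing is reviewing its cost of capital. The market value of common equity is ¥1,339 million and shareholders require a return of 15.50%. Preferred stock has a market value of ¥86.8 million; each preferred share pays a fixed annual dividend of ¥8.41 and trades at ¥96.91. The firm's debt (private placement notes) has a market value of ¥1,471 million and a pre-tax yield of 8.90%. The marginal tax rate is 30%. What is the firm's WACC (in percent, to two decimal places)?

Cost of preferred: Rp = 8.41 / 96.91 = 8.6782%.
Total capital V = 1339 + 86.8 + 1471 = 2896.8.
Equity: weight = 1339/2896.8 = 0.4622; cost = 15.5%.
Preferred: weight = 86.8/2896.8 = 0.0300; cost = 8.6782%.
Private placement notes: weight = 1471/2896.8 = 0.5078; after-tax cost = 8.9% × (1 − 30%) = 6.2300%.
WACC = 0.4622 × 15.5000% + 0.0300 × 8.6782% + 0.5078 × 6.2300% = 10.5883%.

10.59%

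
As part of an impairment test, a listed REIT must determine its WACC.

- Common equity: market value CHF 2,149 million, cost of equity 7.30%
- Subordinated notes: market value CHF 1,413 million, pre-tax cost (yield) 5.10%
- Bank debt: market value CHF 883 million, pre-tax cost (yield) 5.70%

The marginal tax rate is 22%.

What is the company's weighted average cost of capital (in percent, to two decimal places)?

5.68%

Total capital V = 2149 + 1413 + 883 = 4445.
Equity: weight = 2149/4445 = 0.4835; cost = 7.3%.
Subordinated notes: weight = 1413/4445 = 0.3179; after-tax cost = 5.1% × (1 − 22%) = 3.9780%.
Bank debt: weight = 883/4445 = 0.1987; after-tax cost = 5.7% × (1 − 22%) = 4.4460%.
WACC = 0.4835 × 7.3000% + 0.3179 × 3.9780% + 0.1987 × 4.4460% = 5.6770%.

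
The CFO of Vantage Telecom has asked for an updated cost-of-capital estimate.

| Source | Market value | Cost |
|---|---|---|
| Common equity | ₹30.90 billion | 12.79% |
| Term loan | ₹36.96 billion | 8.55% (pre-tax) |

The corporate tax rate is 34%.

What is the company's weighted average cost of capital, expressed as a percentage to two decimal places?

Total capital V = 30.9 + 36.96 = 67.86.
Equity: weight = 30.9/67.86 = 0.4553; cost = 12.79%.
Term loan: weight = 36.96/67.86 = 0.5447; after-tax cost = 8.55% × (1 − 34%) = 5.6430%.
WACC = 0.4553 × 12.7900% + 0.5447 × 5.6430% = 8.8974%.

8.90%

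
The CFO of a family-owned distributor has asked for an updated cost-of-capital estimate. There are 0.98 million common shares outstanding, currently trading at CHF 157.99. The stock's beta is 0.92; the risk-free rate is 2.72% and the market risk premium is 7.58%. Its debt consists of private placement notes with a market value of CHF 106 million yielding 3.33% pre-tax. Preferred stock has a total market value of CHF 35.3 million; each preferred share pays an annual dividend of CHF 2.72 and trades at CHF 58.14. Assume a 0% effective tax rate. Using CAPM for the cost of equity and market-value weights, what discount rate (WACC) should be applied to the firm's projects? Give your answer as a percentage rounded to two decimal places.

6.82%

Cost of equity via CAPM: Re = 2.72% + 0.92 × 7.58% = 9.6936%.
Cost of preferred: Rp = 2.72 / 58.14 = 4.6784%.
Market value of equity E = 157.99 × 0.98m = 154.8302m.
Total capital V = 154.8302 + 35.3 + 106 = 296.1302.
Equity: weight = 154.8302/296.1302 = 0.5228; cost = 9.6936%.
Preferred: weight = 35.3/296.1302 = 0.1192; cost = 4.6784%.
Private placement notes: weight = 106/296.1302 = 0.3580; after-tax cost = 3.33% × (1 − 0%) = 3.3300%.
WACC = 0.5228 × 9.6936% + 0.1192 × 4.6784% + 0.3580 × 3.3300% = 6.8179%.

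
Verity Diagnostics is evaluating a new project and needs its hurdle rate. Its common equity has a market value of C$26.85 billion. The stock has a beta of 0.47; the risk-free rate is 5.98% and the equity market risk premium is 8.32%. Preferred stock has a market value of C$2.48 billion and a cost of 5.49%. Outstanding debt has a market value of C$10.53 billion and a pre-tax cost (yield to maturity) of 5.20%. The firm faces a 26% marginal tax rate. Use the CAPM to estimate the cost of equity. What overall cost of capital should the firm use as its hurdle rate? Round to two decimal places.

Cost of equity via CAPM: Re = 5.98% + 0.47 × 8.32% = 9.8904%.
Total capital V = 26.85 + 2.48 + 10.53 = 39.86.
Equity: weight = 26.85/39.86 = 0.6736; cost = 9.8904%.
Preferred: weight = 2.48/39.86 = 0.0622; cost = 5.49%.
Debt: weight = 10.53/39.86 = 0.2642; after-tax cost = 5.2% × (1 − 26%) = 3.8480%.
WACC = 0.6736 × 9.8904% + 0.0622 × 5.4900% + 0.2642 × 3.8480% = 8.0204%.

8.02%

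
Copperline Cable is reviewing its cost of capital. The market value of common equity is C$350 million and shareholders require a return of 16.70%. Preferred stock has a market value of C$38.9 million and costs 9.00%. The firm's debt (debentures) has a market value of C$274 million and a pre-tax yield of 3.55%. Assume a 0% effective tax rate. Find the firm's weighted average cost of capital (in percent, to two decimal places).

10.81%

Total capital V = 350 + 38.9 + 274 = 662.9.
Equity: weight = 350/662.9 = 0.5280; cost = 16.7%.
Preferred: weight = 38.9/662.9 = 0.0587; cost = 9%.
Debentures: weight = 274/662.9 = 0.4133; after-tax cost = 3.55% × (1 − 0%) = 3.5500%.
WACC = 0.5280 × 16.7000% + 0.0587 × 9.0000% + 0.4133 × 3.5500% = 10.8128%.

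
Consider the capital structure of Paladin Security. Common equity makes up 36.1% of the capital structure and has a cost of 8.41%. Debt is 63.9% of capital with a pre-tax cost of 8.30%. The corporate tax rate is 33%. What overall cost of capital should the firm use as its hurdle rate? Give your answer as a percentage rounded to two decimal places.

After-tax cost of debt = 8.3% × (1 − 33%) = 5.5610%.
WACC = 0.361 × 8.4100% + 0.639 × 5.5610% = 6.5895%.

6.59%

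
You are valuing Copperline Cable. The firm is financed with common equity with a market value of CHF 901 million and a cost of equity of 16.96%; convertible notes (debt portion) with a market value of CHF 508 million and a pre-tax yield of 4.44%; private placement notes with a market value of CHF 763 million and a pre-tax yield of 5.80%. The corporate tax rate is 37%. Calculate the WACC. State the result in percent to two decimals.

Total capital V = 901 + 508 + 763 = 2172.
Equity: weight = 901/2172 = 0.4148; cost = 16.96%.
Convertible notes (debt portion): weight = 508/2172 = 0.2339; after-tax cost = 4.44% × (1 − 37%) = 2.7972%.
Private placement notes: weight = 763/2172 = 0.3513; after-tax cost = 5.8% × (1 − 37%) = 3.6540%.
WACC = 0.4148 × 16.9600% + 0.2339 × 2.7972% + 0.3513 × 3.6540% = 8.9733%.

8.97%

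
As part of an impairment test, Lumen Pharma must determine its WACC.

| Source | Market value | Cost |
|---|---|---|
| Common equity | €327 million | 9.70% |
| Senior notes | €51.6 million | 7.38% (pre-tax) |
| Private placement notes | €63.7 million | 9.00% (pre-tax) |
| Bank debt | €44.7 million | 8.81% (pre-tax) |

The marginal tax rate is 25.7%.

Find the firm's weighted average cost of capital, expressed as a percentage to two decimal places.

Total capital V = 327 + 51.6 + 63.7 + 44.7 = 487.
Equity: weight = 327/487 = 0.6715; cost = 9.7%.
Senior notes: weight = 51.6/487 = 0.1060; after-tax cost = 7.38% × (1 − 25.7%) = 5.4833%.
Private placement notes: weight = 63.7/487 = 0.1308; after-tax cost = 9% × (1 − 25.7%) = 6.6870%.
Bank debt: weight = 44.7/487 = 0.0918; after-tax cost = 8.81% × (1 − 25.7%) = 6.5458%.
WACC = 0.6715 × 9.7000% + 0.1060 × 5.4833% + 0.1308 × 6.6870% + 0.0918 × 6.5458% = 8.5696%.

8.57%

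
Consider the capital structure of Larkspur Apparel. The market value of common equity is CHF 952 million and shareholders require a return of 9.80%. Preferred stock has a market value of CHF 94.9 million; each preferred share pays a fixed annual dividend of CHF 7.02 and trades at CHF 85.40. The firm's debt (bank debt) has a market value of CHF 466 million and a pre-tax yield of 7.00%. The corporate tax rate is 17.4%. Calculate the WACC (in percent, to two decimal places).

Cost of preferred: Rp = 7.02 / 85.4 = 8.2201%.
Total capital V = 952 + 94.9 + 466 = 1512.9.
Equity: weight = 952/1512.9 = 0.6293; cost = 9.8%.
Preferred: weight = 94.9/1512.9 = 0.0627; cost = 8.2201%.
Bank debt: weight = 466/1512.9 = 0.3080; after-tax cost = 7% × (1 − 17.4%) = 5.7820%.
WACC = 0.6293 × 9.8000% + 0.0627 × 8.2201% + 0.3080 × 5.7820% = 8.4633%.

8.46%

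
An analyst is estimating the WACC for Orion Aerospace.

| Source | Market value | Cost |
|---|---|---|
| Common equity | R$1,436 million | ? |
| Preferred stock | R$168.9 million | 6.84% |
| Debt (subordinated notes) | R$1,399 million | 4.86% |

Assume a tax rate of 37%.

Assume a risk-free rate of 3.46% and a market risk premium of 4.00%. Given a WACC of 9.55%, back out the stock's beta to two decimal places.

Total capital V = 1436 + 168.9 + 1399 = 3003.9.
Equity weight = 1436/3003.9 = 0.4780.
Preferred weight = 168.9/3003.9 = 0.0562.
Subordinated notes weight = 1399/3003.9 = 0.4657.
Debt contribution = 0.4657 × 4.86% × (1 − 37%) = 1.4260%.
Preferred contribution = 0.0562 × 6.84% = 0.3846%.
Required equity contribution = 9.55% − 1.8106% = 7.7394%  ⇒  Re = 16.1898%.
CAPM: 16.1898% = 3.46% + β × 4.0%  ⇒  β = 3.1824.

3.18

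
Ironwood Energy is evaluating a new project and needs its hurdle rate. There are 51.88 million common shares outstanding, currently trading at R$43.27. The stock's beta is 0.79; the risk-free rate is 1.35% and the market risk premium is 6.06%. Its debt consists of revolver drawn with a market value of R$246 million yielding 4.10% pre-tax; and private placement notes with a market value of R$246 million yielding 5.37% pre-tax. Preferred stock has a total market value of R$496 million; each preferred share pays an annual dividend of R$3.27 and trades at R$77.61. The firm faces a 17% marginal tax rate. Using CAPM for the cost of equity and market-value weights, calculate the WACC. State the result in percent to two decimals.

Cost of equity via CAPM: Re = 1.35% + 0.79 × 6.06% = 6.1374%.
Cost of preferred: Rp = 3.27 / 77.61 = 4.2134%.
Market value of equity E = 43.27 × 51.88m = 2244.8476m.
Total capital V = 2244.8476 + 496 + 246 + 246 = 3232.8476.
Equity: weight = 2244.8476/3232.8476 = 0.6944; cost = 6.1374%.
Preferred: weight = 496/3232.8476 = 0.1534; cost = 4.2134%.
Revolver drawn: weight = 246/3232.8476 = 0.0761; after-tax cost = 4.1% × (1 − 17%) = 3.4030%.
Private placement notes: weight = 246/3232.8476 = 0.0761; after-tax cost = 5.37% × (1 − 17%) = 4.4571%.
WACC = 0.6944 × 6.1374% + 0.1534 × 4.2134% + 0.0761 × 3.4030% + 0.0761 × 4.4571% = 5.5063%.

5.51%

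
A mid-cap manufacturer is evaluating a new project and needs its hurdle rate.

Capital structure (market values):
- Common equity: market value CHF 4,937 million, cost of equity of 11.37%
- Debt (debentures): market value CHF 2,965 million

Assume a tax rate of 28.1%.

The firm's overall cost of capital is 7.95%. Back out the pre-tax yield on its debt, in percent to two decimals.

3.14%

Total capital V = 4937 + 2965 = 7902.
Equity weight = 4937/7902 = 0.6248.
Debentures weight = 2965/7902 = 0.3752.
Equity contribution = 0.6248 × 11.37% = 7.1037%.
Remaining for debt = 7.95% − 7.1037% = 0.8463%.
Rd × (1 − 28.1%) × 0.3752 = 0.8463%  ⇒  Rd = 3.1368%.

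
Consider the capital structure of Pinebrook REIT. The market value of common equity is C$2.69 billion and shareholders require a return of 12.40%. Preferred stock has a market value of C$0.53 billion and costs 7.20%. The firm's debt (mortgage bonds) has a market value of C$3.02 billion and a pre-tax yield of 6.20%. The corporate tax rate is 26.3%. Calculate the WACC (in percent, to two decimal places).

8.17%

Total capital V = 2.69 + 0.53 + 3.02 = 6.24.
Equity: weight = 2.69/6.24 = 0.4311; cost = 12.4%.
Preferred: weight = 0.53/6.24 = 0.0849; cost = 7.2%.
Mortgage bonds: weight = 3.02/6.24 = 0.4840; after-tax cost = 6.2% × (1 − 26.3%) = 4.5694%.
WACC = 0.4311 × 12.4000% + 0.0849 × 7.2000% + 0.4840 × 4.5694% = 8.1685%.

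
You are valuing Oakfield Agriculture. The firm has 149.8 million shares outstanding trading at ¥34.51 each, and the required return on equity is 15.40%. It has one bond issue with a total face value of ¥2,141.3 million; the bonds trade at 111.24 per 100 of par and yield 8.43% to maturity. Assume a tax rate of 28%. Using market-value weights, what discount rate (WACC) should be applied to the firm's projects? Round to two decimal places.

Market value of equity E = 34.51 × 149.8m = 5169.598m. Market value of debt D = 2141.3m × 111.24/100 = 2381.98212m.
Total capital V = 5169.598 + 2381.98212 = 7551.58012.
Equity: weight = 5169.598/7551.58012 = 0.6846; cost = 15.4%.
Bonds outstanding: weight = 2381.98212/7551.58012 = 0.3154; after-tax cost = 8.43% × (1 − 28%) = 6.0696%.
WACC = 0.6846 × 15.4000% + 0.3154 × 6.0696% = 12.4569%.

12.46%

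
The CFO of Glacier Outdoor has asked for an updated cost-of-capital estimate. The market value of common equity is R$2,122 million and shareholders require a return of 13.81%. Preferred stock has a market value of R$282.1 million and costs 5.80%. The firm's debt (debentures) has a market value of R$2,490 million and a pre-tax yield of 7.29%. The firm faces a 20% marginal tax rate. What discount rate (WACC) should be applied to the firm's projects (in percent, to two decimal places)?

9.29%

Total capital V = 2122 + 282.1 + 2490 = 4894.1.
Equity: weight = 2122/4894.1 = 0.4336; cost = 13.81%.
Preferred: weight = 282.1/4894.1 = 0.0576; cost = 5.8%.
Debentures: weight = 2490/4894.1 = 0.5088; after-tax cost = 7.29% × (1 − 20%) = 5.8320%.
WACC = 0.4336 × 13.8100% + 0.0576 × 5.8000% + 0.5088 × 5.8320% = 9.2893%.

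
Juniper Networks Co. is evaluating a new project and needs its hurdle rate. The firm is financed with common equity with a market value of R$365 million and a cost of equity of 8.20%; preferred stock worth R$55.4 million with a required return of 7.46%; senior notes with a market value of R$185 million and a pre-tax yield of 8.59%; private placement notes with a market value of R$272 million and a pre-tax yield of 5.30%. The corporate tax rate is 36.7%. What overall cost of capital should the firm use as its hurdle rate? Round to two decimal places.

6.07%

Total capital V = 365 + 55.4 + 185 + 272 = 877.4.
Equity: weight = 365/877.4 = 0.4160; cost = 8.2%.
Preferred: weight = 55.4/877.4 = 0.0631; cost = 7.46%.
Senior notes: weight = 185/877.4 = 0.2109; after-tax cost = 8.59% × (1 − 36.7%) = 5.4375%.
Private placement notes: weight = 272/877.4 = 0.3100; after-tax cost = 5.3% × (1 − 36.7%) = 3.3549%.
WACC = 0.4160 × 8.2000% + 0.0631 × 7.4600% + 0.2109 × 5.4375% + 0.3100 × 3.3549% = 6.0688%.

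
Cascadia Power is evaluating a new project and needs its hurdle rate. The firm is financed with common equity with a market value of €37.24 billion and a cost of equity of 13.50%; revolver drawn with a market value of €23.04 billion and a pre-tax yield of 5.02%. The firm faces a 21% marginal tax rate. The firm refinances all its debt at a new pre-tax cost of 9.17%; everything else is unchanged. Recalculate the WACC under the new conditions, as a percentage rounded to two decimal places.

11.11%

After the change:
Total capital V = 37.24 + 23.04 = 60.28.
Equity: weight = 37.24/60.28 = 0.6178; cost = 13.5%.
Revolver drawn: weight = 23.04/60.28 = 0.3822; after-tax cost = 9.17% × (1 − 21%) = 7.2443%.
WACC = 0.6178 × 13.5000% + 0.3822 × 7.2443% = 11.1090%.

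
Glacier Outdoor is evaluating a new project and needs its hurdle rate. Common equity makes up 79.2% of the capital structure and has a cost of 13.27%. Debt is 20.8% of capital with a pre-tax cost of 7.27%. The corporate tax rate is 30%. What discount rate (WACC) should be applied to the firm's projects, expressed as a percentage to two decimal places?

After-tax cost of debt = 7.27% × (1 − 30%) = 5.0890%.
WACC = 0.792 × 13.2700% + 0.208 × 5.0890% = 11.5684%.

11.57%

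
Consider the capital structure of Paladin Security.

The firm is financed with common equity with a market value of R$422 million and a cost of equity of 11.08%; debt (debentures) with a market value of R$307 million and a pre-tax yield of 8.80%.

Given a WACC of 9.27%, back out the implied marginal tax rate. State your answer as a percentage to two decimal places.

22.93%

Total capital V = 422 + 307 = 729.
Equity weight = 422/729 = 0.5789.
Debentures weight = 307/729 = 0.4211.
Equity contribution = 0.5789 × 11.08% = 6.4139%.
Debt contribution must be 9.27% − 6.4139% = 2.8561%.
0.4211 × 8.8% × (1 − T) = 2.8561%  ⇒  (1 − T) = 0.7707.
T = 22.9320%.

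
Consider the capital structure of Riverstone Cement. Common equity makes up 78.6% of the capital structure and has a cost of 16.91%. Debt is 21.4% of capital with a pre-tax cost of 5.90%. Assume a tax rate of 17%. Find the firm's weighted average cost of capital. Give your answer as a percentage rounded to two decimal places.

After-tax cost of debt = 5.9% × (1 − 17%) = 4.8970%.
WACC = 0.786 × 16.9100% + 0.214 × 4.8970% = 14.3392%.

14.34%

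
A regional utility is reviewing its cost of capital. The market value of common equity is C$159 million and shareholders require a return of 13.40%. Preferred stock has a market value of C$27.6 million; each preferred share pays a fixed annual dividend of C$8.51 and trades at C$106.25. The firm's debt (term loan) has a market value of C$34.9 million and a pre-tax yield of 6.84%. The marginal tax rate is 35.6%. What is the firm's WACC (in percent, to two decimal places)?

11.31%

Cost of preferred: Rp = 8.51 / 106.25 = 8.0094%.
Total capital V = 159 + 27.6 + 34.9 = 221.5.
Equity: weight = 159/221.5 = 0.7178; cost = 13.4%.
Preferred: weight = 27.6/221.5 = 0.1246; cost = 8.0094%.
Term loan: weight = 34.9/221.5 = 0.1576; after-tax cost = 6.84% × (1 − 35.6%) = 4.4050%.
WACC = 0.7178 × 13.4000% + 0.1246 × 8.0094% + 0.1576 × 4.4050% = 11.3110%.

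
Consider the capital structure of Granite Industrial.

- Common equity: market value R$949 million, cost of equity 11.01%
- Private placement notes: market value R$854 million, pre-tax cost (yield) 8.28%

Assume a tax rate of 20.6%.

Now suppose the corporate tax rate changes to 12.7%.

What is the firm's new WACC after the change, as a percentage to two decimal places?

9.22%

After the change:
Total capital V = 949 + 854 = 1803.
Equity: weight = 949/1803 = 0.5263; cost = 11.01%.
Private placement notes: weight = 854/1803 = 0.4737; after-tax cost = 8.28% × (1 − 12.7%) = 7.2284%.
WACC = 0.5263 × 11.0100% + 0.4737 × 7.2284% = 9.2188%.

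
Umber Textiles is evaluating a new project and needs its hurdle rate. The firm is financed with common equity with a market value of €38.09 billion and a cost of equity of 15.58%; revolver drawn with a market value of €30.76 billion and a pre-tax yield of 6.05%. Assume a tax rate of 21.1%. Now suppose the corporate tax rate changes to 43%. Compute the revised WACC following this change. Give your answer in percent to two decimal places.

10.16%

After the change:
Total capital V = 38.09 + 30.76 = 68.85.
Equity: weight = 38.09/68.85 = 0.5532; cost = 15.58%.
Revolver drawn: weight = 30.76/68.85 = 0.4468; after-tax cost = 6.05% × (1 − 43%) = 3.4485%.
WACC = 0.5532 × 15.5800% + 0.4468 × 3.4485% = 10.1600%.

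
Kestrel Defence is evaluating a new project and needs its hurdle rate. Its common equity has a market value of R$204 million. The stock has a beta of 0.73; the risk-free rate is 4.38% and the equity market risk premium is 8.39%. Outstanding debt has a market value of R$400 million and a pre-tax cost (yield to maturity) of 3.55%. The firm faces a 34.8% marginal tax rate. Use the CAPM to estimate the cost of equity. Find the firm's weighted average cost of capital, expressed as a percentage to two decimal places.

5.08%

Cost of equity via CAPM: Re = 4.38% + 0.73 × 8.39% = 10.5047%.
Total capital V = 204 + 400 = 604.
Equity: weight = 204/604 = 0.3377; cost = 10.5047%.
Debt: weight = 400/604 = 0.6623; after-tax cost = 3.55% × (1 − 34.8%) = 2.3146%.
WACC = 0.3377 × 10.5047% + 0.6623 × 2.3146% = 5.0808%.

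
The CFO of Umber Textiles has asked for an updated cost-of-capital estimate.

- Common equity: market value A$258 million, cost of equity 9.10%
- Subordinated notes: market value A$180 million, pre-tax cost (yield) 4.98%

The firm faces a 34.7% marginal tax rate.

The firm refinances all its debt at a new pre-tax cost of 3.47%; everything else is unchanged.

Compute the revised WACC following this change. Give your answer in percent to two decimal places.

After the change:
Total capital V = 258 + 180 = 438.
Equity: weight = 258/438 = 0.5890; cost = 9.1%.
Subordinated notes: weight = 180/438 = 0.4110; after-tax cost = 3.47% × (1 − 34.7%) = 2.2659%.
WACC = 0.5890 × 9.1000% + 0.4110 × 2.2659% = 6.2915%.

6.29%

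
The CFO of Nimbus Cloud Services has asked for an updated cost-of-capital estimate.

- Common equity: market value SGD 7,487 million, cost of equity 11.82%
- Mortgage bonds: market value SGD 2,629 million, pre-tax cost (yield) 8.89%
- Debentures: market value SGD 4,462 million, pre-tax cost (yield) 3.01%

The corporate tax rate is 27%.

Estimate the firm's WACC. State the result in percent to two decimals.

7.91%

Total capital V = 7487 + 2629 + 4462 = 14578.
Equity: weight = 7487/14578 = 0.5136; cost = 11.82%.
Mortgage bonds: weight = 2629/14578 = 0.1803; after-tax cost = 8.89% × (1 − 27%) = 6.4897%.
Debentures: weight = 4462/14578 = 0.3061; after-tax cost = 3.01% × (1 − 27%) = 2.1973%.
WACC = 0.5136 × 11.8200% + 0.1803 × 6.4897% + 0.3061 × 2.1973% = 7.9134%.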